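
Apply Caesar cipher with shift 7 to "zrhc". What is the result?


Caesar cipher: shift "zrhc" by 7
  'z' (pos 25) + 7 = pos 6 = 'g'
  'r' (pos 17) + 7 = pos 24 = 'y'
  'h' (pos 7) + 7 = pos 14 = 'o'
  'c' (pos 2) + 7 = pos 9 = 'j'
Result: gyoj

gyoj


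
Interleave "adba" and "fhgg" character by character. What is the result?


Interleaving "adba" and "fhgg":
  Position 0: 'a' from first, 'f' from second => "af"
  Position 1: 'd' from first, 'h' from second => "dh"
  Position 2: 'b' from first, 'g' from second => "bg"
  Position 3: 'a' from first, 'g' from second => "ag"
Result: afdhbgag

afdhbgag


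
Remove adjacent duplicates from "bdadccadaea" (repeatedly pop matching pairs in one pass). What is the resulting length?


Input: bdadccadaea
Stack-based adjacent duplicate removal:
  Read 'b': push. Stack: b
  Read 'd': push. Stack: bd
  Read 'a': push. Stack: bda
  Read 'd': push. Stack: bdad
  Read 'c': push. Stack: bdadc
  Read 'c': matches stack top 'c' => pop. Stack: bdad
  Read 'a': push. Stack: bdada
  Read 'd': push. Stack: bdadad
  Read 'a': push. Stack: bdadada
  Read 'e': push. Stack: bdadadae
  Read 'a': push. Stack: bdadadaea
Final stack: "bdadadaea" (length 9)

9


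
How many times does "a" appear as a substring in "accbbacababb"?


Searching for "a" in "accbbacababb"
Scanning each position:
  Position 0: "a" => MATCH
  Position 1: "c" => no
  Position 2: "c" => no
  Position 3: "b" => no
  Position 4: "b" => no
  Position 5: "a" => MATCH
  Position 6: "c" => no
  Position 7: "a" => MATCH
  Position 8: "b" => no
  Position 9: "a" => MATCH
  Position 10: "b" => no
  Position 11: "b" => no
Total occurrences: 4

4


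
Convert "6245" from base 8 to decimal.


Input: "6245" in base 8
Positional expansion:
  Digit '6' (value 6) x 8^3 = 3072
  Digit '2' (value 2) x 8^2 = 128
  Digit '4' (value 4) x 8^1 = 32
  Digit '5' (value 5) x 8^0 = 5
Sum = 3237

3237


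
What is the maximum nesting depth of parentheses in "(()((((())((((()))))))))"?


Input: "(()((((())((((()))))))))"
Tracking depth:
  Position 0 '(': depth becomes 1
  Position 1 '(': depth becomes 2
  Position 2 ')': depth becomes 1
  Position 3 '(': depth becomes 2
  Position 4 '(': depth becomes 3
  Position 5 '(': depth becomes 4
  Position 6 '(': depth becomes 5
  Position 7 '(': depth becomes 6
  Position 8 ')': depth becomes 5
  Position 9 ')': depth becomes 4
  Position 10 '(': depth becomes 5
  Position 11 '(': depth becomes 6
  Position 12 '(': depth becomes 7
  Position 13 '(': depth becomes 8
  Position 14 '(': depth becomes 9
  Position 15 ')': depth becomes 8
  Position 16 ')': depth becomes 7
  Position 17 ')': depth becomes 6
  Position 18 ')': depth becomes 5
  Position 19 ')': depth becomes 4
  Position 20 ')': depth becomes 3
  Position 21 ')': depth becomes 2
  Position 22 ')': depth becomes 1
  Position 23 ')': depth becomes 0
Maximum depth reached: 9

9


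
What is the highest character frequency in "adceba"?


Input: adceba
Character counts:
  'a': 2
  'b': 1
  'c': 1
  'd': 1
  'e': 1
Maximum frequency: 2

2


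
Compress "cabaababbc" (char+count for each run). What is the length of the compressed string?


Input: cabaababbc
Runs:
  'c' x 1 => "c1"
  'a' x 1 => "a1"
  'b' x 1 => "b1"
  'a' x 2 => "a2"
  'b' x 1 => "b1"
  'a' x 1 => "a1"
  'b' x 2 => "b2"
  'c' x 1 => "c1"
Compressed: "c1a1b1a2b1a1b2c1"
Compressed length: 16

16


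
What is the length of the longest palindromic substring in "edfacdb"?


Input: "edfacdb"
Checking substrings for palindromes:
  No multi-char palindromic substrings found
Longest palindromic substring: "e" with length 1

1


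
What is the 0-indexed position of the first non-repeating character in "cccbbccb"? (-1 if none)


Input: cccbbccb
Character frequencies:
  'b': 3
  'c': 5
Scanning left to right for freq == 1:
  Position 0 ('c'): freq=5, skip
  Position 1 ('c'): freq=5, skip
  Position 2 ('c'): freq=5, skip
  Position 3 ('b'): freq=3, skip
  Position 4 ('b'): freq=3, skip
  Position 5 ('c'): freq=5, skip
  Position 6 ('c'): freq=5, skip
  Position 7 ('b'): freq=3, skip
  No unique character found => answer = -1

-1


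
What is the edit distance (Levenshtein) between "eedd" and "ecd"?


Computing edit distance: "eedd" -> "ecd"
DP table:
           e    c    d
      0    1    2    3
  e   1    0    1    2
  e   2    1    1    2
  d   3    2    2    1
  d   4    3    3    2
Edit distance = dp[4][3] = 2

2


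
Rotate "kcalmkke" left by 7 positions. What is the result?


Input: "kcalmkke", rotate left by 7
First 7 characters: "kcalmkk"
Remaining characters: "e"
Concatenate remaining + first: "e" + "kcalmkk" = "ekcalmkk"

ekcalmkk


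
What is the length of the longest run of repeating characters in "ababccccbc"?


Input: "ababccccbc"
Scanning for longest run:
  Position 1 ('b'): new char, reset run to 1
  Position 2 ('a'): new char, reset run to 1
  Position 3 ('b'): new char, reset run to 1
  Position 4 ('c'): new char, reset run to 1
  Position 5 ('c'): continues run of 'c', length=2
  Position 6 ('c'): continues run of 'c', length=3
  Position 7 ('c'): continues run of 'c', length=4
  Position 8 ('b'): new char, reset run to 1
  Position 9 ('c'): new char, reset run to 1
Longest run: 'c' with length 4

4


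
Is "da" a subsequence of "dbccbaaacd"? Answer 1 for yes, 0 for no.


Check if "da" is a subsequence of "dbccbaaacd"
Greedy scan:
  Position 0 ('d'): matches sub[0] = 'd'
  Position 1 ('b'): no match needed
  Position 2 ('c'): no match needed
  Position 3 ('c'): no match needed
  Position 4 ('b'): no match needed
  Position 5 ('a'): matches sub[1] = 'a'
  Position 6 ('a'): no match needed
  Position 7 ('a'): no match needed
  Position 8 ('c'): no match needed
  Position 9 ('d'): no match needed
All 2 characters matched => is a subsequence

1


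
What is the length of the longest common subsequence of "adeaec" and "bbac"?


LCS of "adeaec" and "bbac"
DP table:
           b    b    a    c
      0    0    0    0    0
  a   0    0    0    1    1
  d   0    0    0    1    1
  e   0    0    0    1    1
  a   0    0    0    1    1
  e   0    0    0    1    1
  c   0    0    0    1    2
LCS length = dp[6][4] = 2

2


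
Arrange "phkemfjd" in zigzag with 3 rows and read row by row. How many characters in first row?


Zigzag "phkemfjd" into 3 rows:
Placing characters:
  'p' => row 0
  'h' => row 1
  'k' => row 2
  'e' => row 1
  'm' => row 0
  'f' => row 1
  'j' => row 2
  'd' => row 1
Rows:
  Row 0: "pm"
  Row 1: "hefd"
  Row 2: "kj"
First row length: 2

2


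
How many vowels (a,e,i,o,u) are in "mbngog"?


Input: mbngog
Checking each character:
  'm' at position 0: consonant
  'b' at position 1: consonant
  'n' at position 2: consonant
  'g' at position 3: consonant
  'o' at position 4: vowel (running total: 1)
  'g' at position 5: consonant
Total vowels: 1

1


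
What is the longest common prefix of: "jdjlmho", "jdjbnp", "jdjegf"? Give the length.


Words: jdjlmho, jdjbnp, jdjegf
  Position 0: all 'j' => match
  Position 1: all 'd' => match
  Position 2: all 'j' => match
  Position 3: ('l', 'b', 'e') => mismatch, stop
LCP = "jdj" (length 3)

3


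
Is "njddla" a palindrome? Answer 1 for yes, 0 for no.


Input: njddla
Reversed: alddjn
  Compare pos 0 ('n') with pos 5 ('a'): MISMATCH
  Compare pos 1 ('j') with pos 4 ('l'): MISMATCH
  Compare pos 2 ('d') with pos 3 ('d'): match
Result: not a palindrome

0


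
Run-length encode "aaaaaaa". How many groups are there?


Input: aaaaaaa
Scanning for consecutive runs:
  Group 1: 'a' x 7 (positions 0-6)
Total groups: 1

1


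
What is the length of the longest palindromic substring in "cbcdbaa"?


Input: "cbcdbaa"
Checking substrings for palindromes:
  [0:3] "cbc" (len 3) => palindrome
  [5:7] "aa" (len 2) => palindrome
Longest palindromic substring: "cbc" with length 3

3


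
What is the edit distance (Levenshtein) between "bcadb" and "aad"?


Computing edit distance: "bcadb" -> "aad"
DP table:
           a    a    d
      0    1    2    3
  b   1    1    2    3
  c   2    2    2    3
  a   3    2    2    3
  d   4    3    3    2
  b   5    4    4    3
Edit distance = dp[5][3] = 3

3


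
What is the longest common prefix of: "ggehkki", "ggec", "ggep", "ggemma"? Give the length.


Words: ggehkki, ggec, ggep, ggemma
  Position 0: all 'g' => match
  Position 1: all 'g' => match
  Position 2: all 'e' => match
  Position 3: ('h', 'c', 'p', 'm') => mismatch, stop
LCP = "gge" (length 3)

3


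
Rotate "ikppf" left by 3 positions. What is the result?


Input: "ikppf", rotate left by 3
First 3 characters: "ikp"
Remaining characters: "pf"
Concatenate remaining + first: "pf" + "ikp" = "pfikp"

pfikp


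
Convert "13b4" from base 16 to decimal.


Input: "13b4" in base 16
Positional expansion:
  Digit '1' (value 1) x 16^3 = 4096
  Digit '3' (value 3) x 16^2 = 768
  Digit 'b' (value 11) x 16^1 = 176
  Digit '4' (value 4) x 16^0 = 4
Sum = 5044

5044


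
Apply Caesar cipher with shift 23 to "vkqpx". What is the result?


Caesar cipher: shift "vkqpx" by 23
  'v' (pos 21) + 23 = pos 18 = 's'
  'k' (pos 10) + 23 = pos 7 = 'h'
  'q' (pos 16) + 23 = pos 13 = 'n'
  'p' (pos 15) + 23 = pos 12 = 'm'
  'x' (pos 23) + 23 = pos 20 = 'u'
Result: shnmu

shnmu


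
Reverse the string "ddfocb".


Input: ddfocb
Reading characters right to left:
  Position 5: 'b'
  Position 4: 'c'
  Position 3: 'o'
  Position 2: 'f'
  Position 1: 'd'
  Position 0: 'd'
Reversed: bcofdd

bcofdd


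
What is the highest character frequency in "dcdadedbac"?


Input: dcdadedbac
Character counts:
  'a': 2
  'b': 1
  'c': 2
  'd': 4
  'e': 1
Maximum frequency: 4

4


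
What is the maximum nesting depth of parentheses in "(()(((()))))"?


Input: "(()(((()))))"
Tracking depth:
  Position 0 '(': depth becomes 1
  Position 1 '(': depth becomes 2
  Position 2 ')': depth becomes 1
  Position 3 '(': depth becomes 2
  Position 4 '(': depth becomes 3
  Position 5 '(': depth becomes 4
  Position 6 '(': depth becomes 5
  Position 7 ')': depth becomes 4
  Position 8 ')': depth becomes 3
  Position 9 ')': depth becomes 2
  Position 10 ')': depth becomes 1
  Position 11 ')': depth becomes 0
Maximum depth reached: 5

5


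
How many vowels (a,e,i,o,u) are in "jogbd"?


Input: jogbd
Checking each character:
  'j' at position 0: consonant
  'o' at position 1: vowel (running total: 1)
  'g' at position 2: consonant
  'b' at position 3: consonant
  'd' at position 4: consonant
Total vowels: 1

1


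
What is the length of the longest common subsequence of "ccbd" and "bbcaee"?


LCS of "ccbd" and "bbcaee"
DP table:
           b    b    c    a    e    e
      0    0    0    0    0    0    0
  c   0    0    0    1    1    1    1
  c   0    0    0    1    1    1    1
  b   0    1    1    1    1    1    1
  d   0    1    1    1    1    1    1
LCS length = dp[4][6] = 1

1


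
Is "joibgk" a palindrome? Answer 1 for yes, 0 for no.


Input: joibgk
Reversed: kgbioj
  Compare pos 0 ('j') with pos 5 ('k'): MISMATCH
  Compare pos 1 ('o') with pos 4 ('g'): MISMATCH
  Compare pos 2 ('i') with pos 3 ('b'): MISMATCH
Result: not a palindrome

0


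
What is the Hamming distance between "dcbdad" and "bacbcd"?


Comparing "dcbdad" and "bacbcd" position by position:
  Position 0: 'd' vs 'b' => differ
  Position 1: 'c' vs 'a' => differ
  Position 2: 'b' vs 'c' => differ
  Position 3: 'd' vs 'b' => differ
  Position 4: 'a' vs 'c' => differ
  Position 5: 'd' vs 'd' => same
Total differences (Hamming distance): 5

5


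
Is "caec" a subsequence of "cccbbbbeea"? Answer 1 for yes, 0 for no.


Check if "caec" is a subsequence of "cccbbbbeea"
Greedy scan:
  Position 0 ('c'): matches sub[0] = 'c'
  Position 1 ('c'): no match needed
  Position 2 ('c'): no match needed
  Position 3 ('b'): no match needed
  Position 4 ('b'): no match needed
  Position 5 ('b'): no match needed
  Position 6 ('b'): no match needed
  Position 7 ('e'): no match needed
  Position 8 ('e'): no match needed
  Position 9 ('a'): matches sub[1] = 'a'
Only matched 2/4 characters => not a subsequence

0


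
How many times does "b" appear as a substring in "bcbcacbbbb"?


Searching for "b" in "bcbcacbbbb"
Scanning each position:
  Position 0: "b" => MATCH
  Position 1: "c" => no
  Position 2: "b" => MATCH
  Position 3: "c" => no
  Position 4: "a" => no
  Position 5: "c" => no
  Position 6: "b" => MATCH
  Position 7: "b" => MATCH
  Position 8: "b" => MATCH
  Position 9: "b" => MATCH
Total occurrences: 6

6


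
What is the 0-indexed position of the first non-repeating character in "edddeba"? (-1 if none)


Input: edddeba
Character frequencies:
  'a': 1
  'b': 1
  'd': 3
  'e': 2
Scanning left to right for freq == 1:
  Position 0 ('e'): freq=2, skip
  Position 1 ('d'): freq=3, skip
  Position 2 ('d'): freq=3, skip
  Position 3 ('d'): freq=3, skip
  Position 4 ('e'): freq=2, skip
  Position 5 ('b'): unique! => answer = 5

5


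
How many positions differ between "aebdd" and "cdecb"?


Comparing "aebdd" and "cdecb" position by position:
  Position 0: 'a' vs 'c' => DIFFER
  Position 1: 'e' vs 'd' => DIFFER
  Position 2: 'b' vs 'e' => DIFFER
  Position 3: 'd' vs 'c' => DIFFER
  Position 4: 'd' vs 'b' => DIFFER
Positions that differ: 5

5


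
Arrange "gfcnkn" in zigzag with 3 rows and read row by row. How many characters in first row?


Zigzag "gfcnkn" into 3 rows:
Placing characters:
  'g' => row 0
  'f' => row 1
  'c' => row 2
  'n' => row 1
  'k' => row 0
  'n' => row 1
Rows:
  Row 0: "gk"
  Row 1: "fnn"
  Row 2: "c"
First row length: 2

2


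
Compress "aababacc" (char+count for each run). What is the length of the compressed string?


Input: aababacc
Runs:
  'a' x 2 => "a2"
  'b' x 1 => "b1"
  'a' x 1 => "a1"
  'b' x 1 => "b1"
  'a' x 1 => "a1"
  'c' x 2 => "c2"
Compressed: "a2b1a1b1a1c2"
Compressed length: 12

12


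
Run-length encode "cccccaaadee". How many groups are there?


Input: cccccaaadee
Scanning for consecutive runs:
  Group 1: 'c' x 5 (positions 0-4)
  Group 2: 'a' x 3 (positions 5-7)
  Group 3: 'd' x 1 (positions 8-8)
  Group 4: 'e' x 2 (positions 9-10)
Total groups: 4

4


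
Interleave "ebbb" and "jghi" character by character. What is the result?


Interleaving "ebbb" and "jghi":
  Position 0: 'e' from first, 'j' from second => "ej"
  Position 1: 'b' from first, 'g' from second => "bg"
  Position 2: 'b' from first, 'h' from second => "bh"
  Position 3: 'b' from first, 'i' from second => "bi"
Result: ejbgbhbi

ejbgbhbi


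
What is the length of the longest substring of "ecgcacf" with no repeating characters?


Input: "ecgcacf"
Sliding window (track last position of each char):
  Position 0 ('e'): window [0,0] length 1 -- new best
  Position 1 ('c'): window [0,1] length 2 -- new best
  Position 2 ('g'): window [0,2] length 3 -- new best
  Position 3 ('c'): repeat (last at 1), move window start to 2
  Position 3 ('c'): window [2,3] length 2
  Position 4 ('a'): window [2,4] length 3
  Position 5 ('c'): repeat (last at 3), move window start to 4
  Position 5 ('c'): window [4,5] length 2
  Position 6 ('f'): window [4,6] length 3
Longest substring with no repeats: "ecg" with length 3

3


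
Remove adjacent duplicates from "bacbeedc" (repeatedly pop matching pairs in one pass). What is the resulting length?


Input: bacbeedc
Stack-based adjacent duplicate removal:
  Read 'b': push. Stack: b
  Read 'a': push. Stack: ba
  Read 'c': push. Stack: bac
  Read 'b': push. Stack: bacb
  Read 'e': push. Stack: bacbe
  Read 'e': matches stack top 'e' => pop. Stack: bacb
  Read 'd': push. Stack: bacbd
  Read 'c': push. Stack: bacbdc
Final stack: "bacbdc" (length 6)

6


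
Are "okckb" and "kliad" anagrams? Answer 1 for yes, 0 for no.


Strings: "okckb", "kliad"
Sorted first:  bckko
Sorted second: adikl
Differ at position 0: 'b' vs 'a' => not anagrams

0


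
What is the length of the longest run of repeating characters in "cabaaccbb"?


Input: "cabaaccbb"
Scanning for longest run:
  Position 1 ('a'): new char, reset run to 1
  Position 2 ('b'): new char, reset run to 1
  Position 3 ('a'): new char, reset run to 1
  Position 4 ('a'): continues run of 'a', length=2
  Position 5 ('c'): new char, reset run to 1
  Position 6 ('c'): continues run of 'c', length=2
  Position 7 ('b'): new char, reset run to 1
  Position 8 ('b'): continues run of 'b', length=2
Longest run: 'a' with length 2

2


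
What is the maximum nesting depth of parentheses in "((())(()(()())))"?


Input: "((())(()(()())))"
Tracking depth:
  Position 0 '(': depth becomes 1
  Position 1 '(': depth becomes 2
  Position 2 '(': depth becomes 3
  Position 3 ')': depth becomes 2
  Position 4 ')': depth becomes 1
  Position 5 '(': depth becomes 2
  Position 6 '(': depth becomes 3
  Position 7 ')': depth becomes 2
  Position 8 '(': depth becomes 3
  Position 9 '(': depth becomes 4
  Position 10 ')': depth becomes 3
  Position 11 '(': depth becomes 4
  Position 12 ')': depth becomes 3
  Position 13 ')': depth becomes 2
  Position 14 ')': depth becomes 1
  Position 15 ')': depth becomes 0
Maximum depth reached: 4

4


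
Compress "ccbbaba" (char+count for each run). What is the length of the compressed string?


Input: ccbbaba
Runs:
  'c' x 2 => "c2"
  'b' x 2 => "b2"
  'a' x 1 => "a1"
  'b' x 1 => "b1"
  'a' x 1 => "a1"
Compressed: "c2b2a1b1a1"
Compressed length: 10

10


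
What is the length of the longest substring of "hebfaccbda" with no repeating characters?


Input: "hebfaccbda"
Sliding window (track last position of each char):
  Position 0 ('h'): window [0,0] length 1 -- new best
  Position 1 ('e'): window [0,1] length 2 -- new best
  Position 2 ('b'): window [0,2] length 3 -- new best
  Position 3 ('f'): window [0,3] length 4 -- new best
  Position 4 ('a'): window [0,4] length 5 -- new best
  Position 5 ('c'): window [0,5] length 6 -- new best
  Position 6 ('c'): repeat (last at 5), move window start to 6
  Position 6 ('c'): window [6,6] length 1
  Position 7 ('b'): window [6,7] length 2
  Position 8 ('d'): window [6,8] length 3
  Position 9 ('a'): window [6,9] length 4
Longest substring with no repeats: "hebfac" with length 6

6


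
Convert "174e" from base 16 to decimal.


Input: "174e" in base 16
Positional expansion:
  Digit '1' (value 1) x 16^3 = 4096
  Digit '7' (value 7) x 16^2 = 1792
  Digit '4' (value 4) x 16^1 = 64
  Digit 'e' (value 14) x 16^0 = 14
Sum = 5966

5966


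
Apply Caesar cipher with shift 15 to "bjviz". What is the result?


Caesar cipher: shift "bjviz" by 15
  'b' (pos 1) + 15 = pos 16 = 'q'
  'j' (pos 9) + 15 = pos 24 = 'y'
  'v' (pos 21) + 15 = pos 10 = 'k'
  'i' (pos 8) + 15 = pos 23 = 'x'
  'z' (pos 25) + 15 = pos 14 = 'o'
Result: qykxo

qykxo


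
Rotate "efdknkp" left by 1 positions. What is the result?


Input: "efdknkp", rotate left by 1
First 1 characters: "e"
Remaining characters: "fdknkp"
Concatenate remaining + first: "fdknkp" + "e" = "fdknkpe"

fdknkpe


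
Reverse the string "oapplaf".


Input: oapplaf
Reading characters right to left:
  Position 6: 'f'
  Position 5: 'a'
  Position 4: 'l'
  Position 3: 'p'
  Position 2: 'p'
  Position 1: 'a'
  Position 0: 'o'
Reversed: falppao

falppao


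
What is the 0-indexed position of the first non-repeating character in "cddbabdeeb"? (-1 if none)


Input: cddbabdeeb
Character frequencies:
  'a': 1
  'b': 3
  'c': 1
  'd': 3
  'e': 2
Scanning left to right for freq == 1:
  Position 0 ('c'): unique! => answer = 0

0


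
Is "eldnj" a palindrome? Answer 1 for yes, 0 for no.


Input: eldnj
Reversed: jndle
  Compare pos 0 ('e') with pos 4 ('j'): MISMATCH
  Compare pos 1 ('l') with pos 3 ('n'): MISMATCH
Result: not a palindrome

0


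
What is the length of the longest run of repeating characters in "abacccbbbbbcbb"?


Input: "abacccbbbbbcbb"
Scanning for longest run:
  Position 1 ('b'): new char, reset run to 1
  Position 2 ('a'): new char, reset run to 1
  Position 3 ('c'): new char, reset run to 1
  Position 4 ('c'): continues run of 'c', length=2
  Position 5 ('c'): continues run of 'c', length=3
  Position 6 ('b'): new char, reset run to 1
  Position 7 ('b'): continues run of 'b', length=2
  Position 8 ('b'): continues run of 'b', length=3
  Position 9 ('b'): continues run of 'b', length=4
  Position 10 ('b'): continues run of 'b', length=5
  Position 11 ('c'): new char, reset run to 1
  Position 12 ('b'): new char, reset run to 1
  Position 13 ('b'): continues run of 'b', length=2
Longest run: 'b' with length 5

5


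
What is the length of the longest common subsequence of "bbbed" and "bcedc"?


LCS of "bbbed" and "bcedc"
DP table:
           b    c    e    d    c
      0    0    0    0    0    0
  b   0    1    1    1    1    1
  b   0    1    1    1    1    1
  b   0    1    1    1    1    1
  e   0    1    1    2    2    2
  d   0    1    1    2    3    3
LCS length = dp[5][5] = 3

3


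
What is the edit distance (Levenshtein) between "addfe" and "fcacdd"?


Computing edit distance: "addfe" -> "fcacdd"
DP table:
           f    c    a    c    d    d
      0    1    2    3    4    5    6
  a   1    1    2    2    3    4    5
  d   2    2    2    3    3    3    4
  d   3    3    3    3    4    3    3
  f   4    3    4    4    4    4    4
  e   5    4    4    5    5    5    5
Edit distance = dp[5][6] = 5

5


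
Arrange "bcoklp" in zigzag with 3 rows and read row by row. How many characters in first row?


Zigzag "bcoklp" into 3 rows:
Placing characters:
  'b' => row 0
  'c' => row 1
  'o' => row 2
  'k' => row 1
  'l' => row 0
  'p' => row 1
Rows:
  Row 0: "bl"
  Row 1: "ckp"
  Row 2: "o"
First row length: 2

2


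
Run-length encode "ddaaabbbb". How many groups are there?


Input: ddaaabbbb
Scanning for consecutive runs:
  Group 1: 'd' x 2 (positions 0-1)
  Group 2: 'a' x 3 (positions 2-4)
  Group 3: 'b' x 4 (positions 5-8)
Total groups: 3

3


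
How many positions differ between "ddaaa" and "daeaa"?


Comparing "ddaaa" and "daeaa" position by position:
  Position 0: 'd' vs 'd' => same
  Position 1: 'd' vs 'a' => DIFFER
  Position 2: 'a' vs 'e' => DIFFER
  Position 3: 'a' vs 'a' => same
  Position 4: 'a' vs 'a' => same
Positions that differ: 2

2


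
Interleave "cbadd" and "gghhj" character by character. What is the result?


Interleaving "cbadd" and "gghhj":
  Position 0: 'c' from first, 'g' from second => "cg"
  Position 1: 'b' from first, 'g' from second => "bg"
  Position 2: 'a' from first, 'h' from second => "ah"
  Position 3: 'd' from first, 'h' from second => "dh"
  Position 4: 'd' from first, 'j' from second => "dj"
Result: cgbgahdhdj

cgbgahdhdj


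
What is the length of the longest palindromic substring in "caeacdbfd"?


Input: "caeacdbfd"
Checking substrings for palindromes:
  [0:5] "caeac" (len 5) => palindrome
  [1:4] "aea" (len 3) => palindrome
Longest palindromic substring: "caeac" with length 5

5


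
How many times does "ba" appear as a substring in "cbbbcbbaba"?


Searching for "ba" in "cbbbcbbaba"
Scanning each position:
  Position 0: "cb" => no
  Position 1: "bb" => no
  Position 2: "bb" => no
  Position 3: "bc" => no
  Position 4: "cb" => no
  Position 5: "bb" => no
  Position 6: "ba" => MATCH
  Position 7: "ab" => no
  Position 8: "ba" => MATCH
Total occurrences: 2

2


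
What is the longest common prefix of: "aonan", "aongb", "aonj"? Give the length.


Words: aonan, aongb, aonj
  Position 0: all 'a' => match
  Position 1: all 'o' => match
  Position 2: all 'n' => match
  Position 3: ('a', 'g', 'j') => mismatch, stop
LCP = "aon" (length 3)

3


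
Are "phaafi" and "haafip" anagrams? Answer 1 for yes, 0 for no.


Strings: "phaafi", "haafip"
Sorted first:  aafhip
Sorted second: aafhip
Sorted forms match => anagrams

1


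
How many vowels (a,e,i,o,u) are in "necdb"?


Input: necdb
Checking each character:
  'n' at position 0: consonant
  'e' at position 1: vowel (running total: 1)
  'c' at position 2: consonant
  'd' at position 3: consonant
  'b' at position 4: consonant
Total vowels: 1

1


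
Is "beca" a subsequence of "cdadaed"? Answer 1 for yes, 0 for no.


Check if "beca" is a subsequence of "cdadaed"
Greedy scan:
  Position 0 ('c'): no match needed
  Position 1 ('d'): no match needed
  Position 2 ('a'): no match needed
  Position 3 ('d'): no match needed
  Position 4 ('a'): no match needed
  Position 5 ('e'): no match needed
  Position 6 ('d'): no match needed
Only matched 0/4 characters => not a subsequence

0


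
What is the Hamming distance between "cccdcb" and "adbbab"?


Comparing "cccdcb" and "adbbab" position by position:
  Position 0: 'c' vs 'a' => differ
  Position 1: 'c' vs 'd' => differ
  Position 2: 'c' vs 'b' => differ
  Position 3: 'd' vs 'b' => differ
  Position 4: 'c' vs 'a' => differ
  Position 5: 'b' vs 'b' => same
Total differences (Hamming distance): 5

5


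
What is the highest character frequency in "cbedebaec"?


Input: cbedebaec
Character counts:
  'a': 1
  'b': 2
  'c': 2
  'd': 1
  'e': 3
Maximum frequency: 3

3


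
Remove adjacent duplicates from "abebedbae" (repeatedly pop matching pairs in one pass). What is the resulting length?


Input: abebedbae
Stack-based adjacent duplicate removal:
  Read 'a': push. Stack: a
  Read 'b': push. Stack: ab
  Read 'e': push. Stack: abe
  Read 'b': push. Stack: abeb
  Read 'e': push. Stack: abebe
  Read 'd': push. Stack: abebed
  Read 'b': push. Stack: abebedb
  Read 'a': push. Stack: abebedba
  Read 'e': push. Stack: abebedbae
Final stack: "abebedbae" (length 9)

9


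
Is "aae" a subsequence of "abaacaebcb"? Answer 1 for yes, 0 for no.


Check if "aae" is a subsequence of "abaacaebcb"
Greedy scan:
  Position 0 ('a'): matches sub[0] = 'a'
  Position 1 ('b'): no match needed
  Position 2 ('a'): matches sub[1] = 'a'
  Position 3 ('a'): no match needed
  Position 4 ('c'): no match needed
  Position 5 ('a'): no match needed
  Position 6 ('e'): matches sub[2] = 'e'
  Position 7 ('b'): no match needed
  Position 8 ('c'): no match needed
  Position 9 ('b'): no match needed
All 3 characters matched => is a subsequence

1


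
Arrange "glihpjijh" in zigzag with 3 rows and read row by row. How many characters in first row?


Zigzag "glihpjijh" into 3 rows:
Placing characters:
  'g' => row 0
  'l' => row 1
  'i' => row 2
  'h' => row 1
  'p' => row 0
  'j' => row 1
  'i' => row 2
  'j' => row 1
  'h' => row 0
Rows:
  Row 0: "gph"
  Row 1: "lhjj"
  Row 2: "ii"
First row length: 3

3


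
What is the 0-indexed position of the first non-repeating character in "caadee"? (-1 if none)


Input: caadee
Character frequencies:
  'a': 2
  'c': 1
  'd': 1
  'e': 2
Scanning left to right for freq == 1:
  Position 0 ('c'): unique! => answer = 0

0


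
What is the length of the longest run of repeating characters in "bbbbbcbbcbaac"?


Input: "bbbbbcbbcbaac"
Scanning for longest run:
  Position 1 ('b'): continues run of 'b', length=2
  Position 2 ('b'): continues run of 'b', length=3
  Position 3 ('b'): continues run of 'b', length=4
  Position 4 ('b'): continues run of 'b', length=5
  Position 5 ('c'): new char, reset run to 1
  Position 6 ('b'): new char, reset run to 1
  Position 7 ('b'): continues run of 'b', length=2
  Position 8 ('c'): new char, reset run to 1
  Position 9 ('b'): new char, reset run to 1
  Position 10 ('a'): new char, reset run to 1
  Position 11 ('a'): continues run of 'a', length=2
  Position 12 ('c'): new char, reset run to 1
Longest run: 'b' with length 5

5


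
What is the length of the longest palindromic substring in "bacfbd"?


Input: "bacfbd"
Checking substrings for palindromes:
  No multi-char palindromic substrings found
Longest palindromic substring: "b" with length 1

1


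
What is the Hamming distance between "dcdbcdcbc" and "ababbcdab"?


Comparing "dcdbcdcbc" and "ababbcdab" position by position:
  Position 0: 'd' vs 'a' => differ
  Position 1: 'c' vs 'b' => differ
  Position 2: 'd' vs 'a' => differ
  Position 3: 'b' vs 'b' => same
  Position 4: 'c' vs 'b' => differ
  Position 5: 'd' vs 'c' => differ
  Position 6: 'c' vs 'd' => differ
  Position 7: 'b' vs 'a' => differ
  Position 8: 'c' vs 'b' => differ
Total differences (Hamming distance): 8

8


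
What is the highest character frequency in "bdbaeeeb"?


Input: bdbaeeeb
Character counts:
  'a': 1
  'b': 3
  'd': 1
  'e': 3
Maximum frequency: 3

3


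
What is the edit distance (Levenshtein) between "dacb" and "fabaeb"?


Computing edit distance: "dacb" -> "fabaeb"
DP table:
           f    a    b    a    e    b
      0    1    2    3    4    5    6
  d   1    1    2    3    4    5    6
  a   2    2    1    2    3    4    5
  c   3    3    2    2    3    4    5
  b   4    4    3    2    3    4    4
Edit distance = dp[4][6] = 4

4


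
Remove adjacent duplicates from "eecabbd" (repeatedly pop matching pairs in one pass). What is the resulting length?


Input: eecabbd
Stack-based adjacent duplicate removal:
  Read 'e': push. Stack: e
  Read 'e': matches stack top 'e' => pop. Stack: (empty)
  Read 'c': push. Stack: c
  Read 'a': push. Stack: ca
  Read 'b': push. Stack: cab
  Read 'b': matches stack top 'b' => pop. Stack: ca
  Read 'd': push. Stack: cad
Final stack: "cad" (length 3)

3


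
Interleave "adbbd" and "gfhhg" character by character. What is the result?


Interleaving "adbbd" and "gfhhg":
  Position 0: 'a' from first, 'g' from second => "ag"
  Position 1: 'd' from first, 'f' from second => "df"
  Position 2: 'b' from first, 'h' from second => "bh"
  Position 3: 'b' from first, 'h' from second => "bh"
  Position 4: 'd' from first, 'g' from second => "dg"
Result: agdfbhbhdg

agdfbhbhdg


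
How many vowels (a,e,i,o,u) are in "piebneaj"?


Input: piebneaj
Checking each character:
  'p' at position 0: consonant
  'i' at position 1: vowel (running total: 1)
  'e' at position 2: vowel (running total: 2)
  'b' at position 3: consonant
  'n' at position 4: consonant
  'e' at position 5: vowel (running total: 3)
  'a' at position 6: vowel (running total: 4)
  'j' at position 7: consonant
Total vowels: 4

4


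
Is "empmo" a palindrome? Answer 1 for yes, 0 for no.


Input: empmo
Reversed: ompme
  Compare pos 0 ('e') with pos 4 ('o'): MISMATCH
  Compare pos 1 ('m') with pos 3 ('m'): match
Result: not a palindrome

0


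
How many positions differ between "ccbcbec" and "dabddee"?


Comparing "ccbcbec" and "dabddee" position by position:
  Position 0: 'c' vs 'd' => DIFFER
  Position 1: 'c' vs 'a' => DIFFER
  Position 2: 'b' vs 'b' => same
  Position 3: 'c' vs 'd' => DIFFER
  Position 4: 'b' vs 'd' => DIFFER
  Position 5: 'e' vs 'e' => same
  Position 6: 'c' vs 'e' => DIFFER
Positions that differ: 5

5


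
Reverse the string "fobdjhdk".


Input: fobdjhdk
Reading characters right to left:
  Position 7: 'k'
  Position 6: 'd'
  Position 5: 'h'
  Position 4: 'j'
  Position 3: 'd'
  Position 2: 'b'
  Position 1: 'o'
  Position 0: 'f'
Reversed: kdhjdbof

kdhjdbof


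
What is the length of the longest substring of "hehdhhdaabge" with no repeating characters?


Input: "hehdhhdaabge"
Sliding window (track last position of each char):
  Position 0 ('h'): window [0,0] length 1 -- new best
  Position 1 ('e'): window [0,1] length 2 -- new best
  Position 2 ('h'): repeat (last at 0), move window start to 1
  Position 2 ('h'): window [1,2] length 2
  Position 3 ('d'): window [1,3] length 3 -- new best
  Position 4 ('h'): repeat (last at 2), move window start to 3
  Position 4 ('h'): window [3,4] length 2
  Position 5 ('h'): repeat (last at 4), move window start to 5
  Position 5 ('h'): window [5,5] length 1
  Position 6 ('d'): window [5,6] length 2
  Position 7 ('a'): window [5,7] length 3
  Position 8 ('a'): repeat (last at 7), move window start to 8
  Position 8 ('a'): window [8,8] length 1
  Position 9 ('b'): window [8,9] length 2
  Position 10 ('g'): window [8,10] length 3
  Position 11 ('e'): window [8,11] length 4 -- new best
Longest substring with no repeats: "abge" with length 4

4


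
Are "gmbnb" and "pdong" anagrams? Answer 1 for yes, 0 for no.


Strings: "gmbnb", "pdong"
Sorted first:  bbgmn
Sorted second: dgnop
Differ at position 0: 'b' vs 'd' => not anagrams

0


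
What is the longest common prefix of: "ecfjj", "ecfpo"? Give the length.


Words: ecfjj, ecfpo
  Position 0: all 'e' => match
  Position 1: all 'c' => match
  Position 2: all 'f' => match
  Position 3: ('j', 'p') => mismatch, stop
LCP = "ecf" (length 3)

3


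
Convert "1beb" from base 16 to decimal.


Input: "1beb" in base 16
Positional expansion:
  Digit '1' (value 1) x 16^3 = 4096
  Digit 'b' (value 11) x 16^2 = 2816
  Digit 'e' (value 14) x 16^1 = 224
  Digit 'b' (value 11) x 16^0 = 11
Sum = 7147

7147


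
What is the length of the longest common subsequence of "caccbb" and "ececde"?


LCS of "caccbb" and "ececde"
DP table:
           e    c    e    c    d    e
      0    0    0    0    0    0    0
  c   0    0    1    1    1    1    1
  a   0    0    1    1    1    1    1
  c   0    0    1    1    2    2    2
  c   0    0    1    1    2    2    2
  b   0    0    1    1    2    2    2
  b   0    0    1    1    2    2    2
LCS length = dp[6][6] = 2

2


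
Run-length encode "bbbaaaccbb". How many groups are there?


Input: bbbaaaccbb
Scanning for consecutive runs:
  Group 1: 'b' x 3 (positions 0-2)
  Group 2: 'a' x 3 (positions 3-5)
  Group 3: 'c' x 2 (positions 6-7)
  Group 4: 'b' x 2 (positions 8-9)
Total groups: 4

4


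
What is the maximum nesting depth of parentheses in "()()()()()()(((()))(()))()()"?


Input: "()()()()()()(((()))(()))()()"
Tracking depth:
  Position 0 '(': depth becomes 1
  Position 1 ')': depth becomes 0
  Position 2 '(': depth becomes 1
  Position 3 ')': depth becomes 0
  Position 4 '(': depth becomes 1
  Position 5 ')': depth becomes 0
  Position 6 '(': depth becomes 1
  Position 7 ')': depth becomes 0
  Position 8 '(': depth becomes 1
  Position 9 ')': depth becomes 0
  Position 10 '(': depth becomes 1
  Position 11 ')': depth becomes 0
  Position 12 '(': depth becomes 1
  Position 13 '(': depth becomes 2
  Position 14 '(': depth becomes 3
  Position 15 '(': depth becomes 4
  Position 16 ')': depth becomes 3
  Position 17 ')': depth becomes 2
  Position 18 ')': depth becomes 1
  Position 19 '(': depth becomes 2
  Position 20 '(': depth becomes 3
  Position 21 ')': depth becomes 2
  Position 22 ')': depth becomes 1
  Position 23 ')': depth becomes 0
  Position 24 '(': depth becomes 1
  Position 25 ')': depth becomes 0
  Position 26 '(': depth becomes 1
  Position 27 ')': depth becomes 0
Maximum depth reached: 4

4


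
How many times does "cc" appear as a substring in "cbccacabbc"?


Searching for "cc" in "cbccacabbc"
Scanning each position:
  Position 0: "cb" => no
  Position 1: "bc" => no
  Position 2: "cc" => MATCH
  Position 3: "ca" => no
  Position 4: "ac" => no
  Position 5: "ca" => no
  Position 6: "ab" => no
  Position 7: "bb" => no
  Position 8: "bc" => no
Total occurrences: 1

1


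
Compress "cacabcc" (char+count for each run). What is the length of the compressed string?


Input: cacabcc
Runs:
  'c' x 1 => "c1"
  'a' x 1 => "a1"
  'c' x 1 => "c1"
  'a' x 1 => "a1"
  'b' x 1 => "b1"
  'c' x 2 => "c2"
Compressed: "c1a1c1a1b1c2"
Compressed length: 12

12


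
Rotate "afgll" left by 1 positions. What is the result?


Input: "afgll", rotate left by 1
First 1 characters: "a"
Remaining characters: "fgll"
Concatenate remaining + first: "fgll" + "a" = "fglla"

fglla


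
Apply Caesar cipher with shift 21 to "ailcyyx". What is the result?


Caesar cipher: shift "ailcyyx" by 21
  'a' (pos 0) + 21 = pos 21 = 'v'
  'i' (pos 8) + 21 = pos 3 = 'd'
  'l' (pos 11) + 21 = pos 6 = 'g'
  'c' (pos 2) + 21 = pos 23 = 'x'
  'y' (pos 24) + 21 = pos 19 = 't'
  'y' (pos 24) + 21 = pos 19 = 't'
  'x' (pos 23) + 21 = pos 18 = 's'
Result: vdgxtts

vdgxtts


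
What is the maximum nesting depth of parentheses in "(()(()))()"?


Input: "(()(()))()"
Tracking depth:
  Position 0 '(': depth becomes 1
  Position 1 '(': depth becomes 2
  Position 2 ')': depth becomes 1
  Position 3 '(': depth becomes 2
  Position 4 '(': depth becomes 3
  Position 5 ')': depth becomes 2
  Position 6 ')': depth becomes 1
  Position 7 ')': depth becomes 0
  Position 8 '(': depth becomes 1
  Position 9 ')': depth becomes 0
Maximum depth reached: 3

3


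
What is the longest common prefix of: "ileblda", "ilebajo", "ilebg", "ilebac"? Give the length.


Words: ileblda, ilebajo, ilebg, ilebac
  Position 0: all 'i' => match
  Position 1: all 'l' => match
  Position 2: all 'e' => match
  Position 3: all 'b' => match
  Position 4: ('l', 'a', 'g', 'a') => mismatch, stop
LCP = "ileb" (length 4)

4


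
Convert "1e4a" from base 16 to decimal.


Input: "1e4a" in base 16
Positional expansion:
  Digit '1' (value 1) x 16^3 = 4096
  Digit 'e' (value 14) x 16^2 = 3584
  Digit '4' (value 4) x 16^1 = 64
  Digit 'a' (value 10) x 16^0 = 10
Sum = 7754

7754


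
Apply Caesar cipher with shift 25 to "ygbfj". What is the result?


Caesar cipher: shift "ygbfj" by 25
  'y' (pos 24) + 25 = pos 23 = 'x'
  'g' (pos 6) + 25 = pos 5 = 'f'
  'b' (pos 1) + 25 = pos 0 = 'a'
  'f' (pos 5) + 25 = pos 4 = 'e'
  'j' (pos 9) + 25 = pos 8 = 'i'
Result: xfaei

xfaei


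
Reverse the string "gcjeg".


Input: gcjeg
Reading characters right to left:
  Position 4: 'g'
  Position 3: 'e'
  Position 2: 'j'
  Position 1: 'c'
  Position 0: 'g'
Reversed: gejcg

gejcg


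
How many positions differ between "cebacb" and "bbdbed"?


Comparing "cebacb" and "bbdbed" position by position:
  Position 0: 'c' vs 'b' => DIFFER
  Position 1: 'e' vs 'b' => DIFFER
  Position 2: 'b' vs 'd' => DIFFER
  Position 3: 'a' vs 'b' => DIFFER
  Position 4: 'c' vs 'e' => DIFFER
  Position 5: 'b' vs 'd' => DIFFER
Positions that differ: 6

6


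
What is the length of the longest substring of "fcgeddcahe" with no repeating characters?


Input: "fcgeddcahe"
Sliding window (track last position of each char):
  Position 0 ('f'): window [0,0] length 1 -- new best
  Position 1 ('c'): window [0,1] length 2 -- new best
  Position 2 ('g'): window [0,2] length 3 -- new best
  Position 3 ('e'): window [0,3] length 4 -- new best
  Position 4 ('d'): window [0,4] length 5 -- new best
  Position 5 ('d'): repeat (last at 4), move window start to 5
  Position 5 ('d'): window [5,5] length 1
  Position 6 ('c'): window [5,6] length 2
  Position 7 ('a'): window [5,7] length 3
  Position 8 ('h'): window [5,8] length 4
  Position 9 ('e'): window [5,9] length 5
Longest substring with no repeats: "fcged" with length 5

5


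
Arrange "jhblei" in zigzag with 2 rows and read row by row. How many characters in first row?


Zigzag "jhblei" into 2 rows:
Placing characters:
  'j' => row 0
  'h' => row 1
  'b' => row 0
  'l' => row 1
  'e' => row 0
  'i' => row 1
Rows:
  Row 0: "jbe"
  Row 1: "hli"
First row length: 3

3


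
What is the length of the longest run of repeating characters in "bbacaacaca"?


Input: "bbacaacaca"
Scanning for longest run:
  Position 1 ('b'): continues run of 'b', length=2
  Position 2 ('a'): new char, reset run to 1
  Position 3 ('c'): new char, reset run to 1
  Position 4 ('a'): new char, reset run to 1
  Position 5 ('a'): continues run of 'a', length=2
  Position 6 ('c'): new char, reset run to 1
  Position 7 ('a'): new char, reset run to 1
  Position 8 ('c'): new char, reset run to 1
  Position 9 ('a'): new char, reset run to 1
Longest run: 'b' with length 2

2


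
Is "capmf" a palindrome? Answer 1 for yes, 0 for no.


Input: capmf
Reversed: fmpac
  Compare pos 0 ('c') with pos 4 ('f'): MISMATCH
  Compare pos 1 ('a') with pos 3 ('m'): MISMATCH
Result: not a palindrome

0


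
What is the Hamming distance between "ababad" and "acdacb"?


Comparing "ababad" and "acdacb" position by position:
  Position 0: 'a' vs 'a' => same
  Position 1: 'b' vs 'c' => differ
  Position 2: 'a' vs 'd' => differ
  Position 3: 'b' vs 'a' => differ
  Position 4: 'a' vs 'c' => differ
  Position 5: 'd' vs 'b' => differ
Total differences (Hamming distance): 5

5
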